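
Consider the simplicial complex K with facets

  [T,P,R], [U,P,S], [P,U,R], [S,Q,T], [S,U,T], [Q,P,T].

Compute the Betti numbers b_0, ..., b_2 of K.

b_0 = 1, b_1 = 1, b_2 = 0.

Take the total order P < Q < R < S < T < U on the vertex set. Then K (dimension 2) consists of the simplices:

  0-simplices (6): P, Q, R, S, T, U
  1-simplices (12): PQ, PR, PS, PT, PU, QS, QT, RT, RU, ST, SU, TU
  2-simplices (6): PQT, PRT, PRU, PSU, QST, STU

so the chain groups are C_0 ≅ Z^6, C_1 ≅ Z^12, C_2 ≅ Z^6.

The boundary map ∂_1: C_1 → C_0 is given by ∂[p,q] = [q] − [p]. For instance
  ∂PQ = Q − P.
The 6×12 boundary matrix has rank 5 and Smith normal form diag(1,1,1,1,1).

∂_2: C_2 → C_1 maps a triangle to the signed sum of its edges. For instance
  ∂STU = TU − SU + ST,
  ∂PSU = SU − PU + PS.
The resulting 12×6 matrix has rank 6, and its Smith normal form has invariant factors (1,1,1,1,1,1).

Now H_k = ker ∂_k / im ∂_{k+1}, so:

  H_0: rank C_0 − rank ∂_1 = 6 − 5 = 1, and the invariant factors of ∂_1 are all 1, so H_0 = Z.
  H_1: rank ker ∂_1 − rank ∂_2 = (12 − 5) − 6 = 1, and the invariant factors of ∂_2 are all 1, so H_1 = Z.
  H_2: rank ker ∂_2 − rank ∂_3 = (6 − 6) − 0 = 0, and there is no ∂_3, so H_2 = 0.

As a check, the Euler characteristic is 6 − 12 + 6 = 0, which agrees with 1 − 1 + 0 = 0.
(K is a triangulation of the cylinder S^1 x I.)

Hence the Betti numbers are b_0 = 1, b_1 = 1, b_2 = 0.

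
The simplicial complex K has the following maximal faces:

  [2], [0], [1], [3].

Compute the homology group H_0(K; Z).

H_0 ≅ Z^4.

Fix the vertex order 0 < 1 < 2 < 3 and write every simplex with vertices in increasing order. Then dim K = 0 and the simplices of K are:

  0-simplices (4): [0], [1], [2], [3]

giving chain groups C_0 ≅ Z^4.

Now H_k = ker ∂_k / im ∂_{k+1}, so:

  H_0: rank C_0 − rank ∂_1 = 4 − 0 = 4, and there is no ∂_1, so H_0 ≅ Z^4.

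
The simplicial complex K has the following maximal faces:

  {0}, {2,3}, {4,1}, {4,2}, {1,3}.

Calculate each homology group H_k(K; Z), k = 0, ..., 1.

H_0 = Z^2,  H_1 = Z.

Take the total order 0 < 1 < 2 < 3 < 4 on the vertex set. Then K (dimension 1) consists of the simplices:

  0-simplices (5): [0], [1], [2], [3], [4]
  1-simplices (4): [1,3], [1,4], [2,3], [2,4]

so the chain groups are C_0 ≅ Z^5, C_1 ≅ Z^4.

∂_1: C_1 → C_0 sends each edge [p,q] (with p < q) to q − p. For instance
  ∂[2,4] = [4] − [2].
The resulting 5×4 matrix has rank 3, and its Smith normal form has invariant factors (1,1,1).

Now H_k = ker ∂_k / im ∂_{k+1}, so:

  H_0: rank C_0 − rank ∂_1 = 5 − 3 = 2, and the invariant factors of ∂_1 are all 1, so H_0 = Z^2.
  H_1: rank ker ∂_1 − rank ∂_2 = (4 − 3) − 0 = 1, and there is no ∂_2, so H_1 = Z.

As a check, the Euler characteristic is 5 − 4 = 1, which agrees with 2 − 1 = 1.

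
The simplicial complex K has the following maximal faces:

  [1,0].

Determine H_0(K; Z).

H_0 ≅ Z.

We work with the vertex ordering 0 < 1. The simplices of K, each written with vertices in increasing order, are:

  0-simplices (2): [0], [1]
  1-simplices (1): [0,1]

so the chain groups are C_0 ≅ Z^2, C_1 ≅ Z^1.

Boundary ∂_1: C_1 → C_0 maps an edge to its endpoints' difference, ∂[p,q] = q − p.
The resulting 2×1 matrix has rank 1, and its Smith normal form has invariant factors (1).

Now H_k = ker ∂_k / im ∂_{k+1}, so:

  H_0: rank C_0 − rank ∂_1 = 2 − 1 = 1, and the invariant factors of ∂_1 are all 1, so H_0 = Z.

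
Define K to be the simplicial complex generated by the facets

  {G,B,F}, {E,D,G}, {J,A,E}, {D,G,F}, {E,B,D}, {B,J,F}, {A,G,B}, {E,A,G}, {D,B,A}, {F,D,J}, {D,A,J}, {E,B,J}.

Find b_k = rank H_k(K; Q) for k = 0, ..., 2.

b_0 = 1, b_1 = 0, b_2 = 0.

Fix the vertex order A < B < D < E < F < G < J and write every simplex with vertices in increasing order. Then dim K = 2 and the simplices of K are:

  0-simplices (7): A, B, D, E, F, G, J
  1-simplices (18): AB, AD, AE, AG, AJ, BD, BE, BF, BG, BJ, DE, DF, DG, DJ, EG, EJ, FG, FJ
  2-simplices (12): ABD, ABG, ADJ, AEG, AEJ, BDE, BEJ, BFG, BFJ, DEG, DFG, DFJ

Hence C_0 ≅ Z^7, C_1 ≅ Z^18, C_2 ≅ Z^12.

Boundary ∂_1: C_1 → C_0 is given by ∂[p,q] = [q] − [p].
The resulting 7×18 matrix has rank 6, and its Smith normal form has invariant factors (1,1,1,1,1,1).

∂_2: C_2 → C_1 sends each 2-simplex [p,q,r] to [q,r] − [p,r] + [p,q]. For instance
  ∂ABD = BD − AD + AB,
  ∂BFJ = FJ − BJ + BF.
The 18×12 boundary matrix has rank 12 and Smith normal form diag(1,1,1,1,1,1,1,1,1,1,1,2).

From H_k ≅ ker(∂_k) / im(∂_{k+1}) we obtain:

  H_0: rank C_0 − rank ∂_1 = 7 − 6 = 1, and the invariant factors of ∂_1 are all 1, so H_0 = Z.
  H_1: rank ker ∂_1 − rank ∂_2 = (18 − 6) − 12 = 0, and ∂_2 has invariant factor 2 > 1, so H_1 = Z_2.
  H_2: rank ker ∂_2 − rank ∂_3 = (12 − 12) − 0 = 0, and there is no ∂_3, so H_2 = 0.

As a check, the Euler characteristic is 7 − 18 + 12 = 1, which agrees with 1 − 0 + 0 = 1.
(K is a triangulation of the real projective plane RP^2.)

Hence the Betti numbers are b_0 = 1, b_1 = 0, b_2 = 0.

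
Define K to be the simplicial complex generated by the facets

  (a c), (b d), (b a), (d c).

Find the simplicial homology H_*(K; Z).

H_0 ≅ Z,  H_1 ≅ Z.

Order the vertices as a < b < c < d. Listing each simplex with vertices in this order, K has dimension 1 with simplices:

  0-simplices (4): a, b, c, d
  1-simplices (4): ab, ac, bd, cd

so the chain groups are C_0 ≅ Z^4, C_1 ≅ Z^4.

∂_1: C_1 → C_0 is given by ∂[p,q] = [q] − [p]. For instance
  ∂ab = b − a.
The 4×4 boundary matrix has rank 3 and Smith normal form diag(1,1,1).

Now H_k = ker ∂_k / im ∂_{k+1}, so:

  H_0: rank C_0 − rank ∂_1 = 4 − 3 = 1, and the invariant factors of ∂_1 are all 1, so H_0 ≅ Z.
  H_1: rank ker ∂_1 − rank ∂_2 = (4 − 3) − 0 = 1, and there is no ∂_2, so H_1 ≅ Z.

As a check, the Euler characteristic is 4 − 4 = 0, which agrees with 1 − 1 = 0.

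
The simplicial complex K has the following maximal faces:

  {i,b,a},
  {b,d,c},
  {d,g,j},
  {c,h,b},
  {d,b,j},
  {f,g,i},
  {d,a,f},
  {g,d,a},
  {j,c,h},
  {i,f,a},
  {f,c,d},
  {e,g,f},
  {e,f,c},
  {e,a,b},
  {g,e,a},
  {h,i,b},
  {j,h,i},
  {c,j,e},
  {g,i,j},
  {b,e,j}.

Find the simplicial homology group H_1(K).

H_1 = Z ⊕ Z/2Z.

We work with the vertex ordering a < b < c < d < e < f < g < h < i < j. The simplices of K, each written with vertices in increasing order, are:

  0-simplices (10): a, b, c, d, e, f, g, h, i, j
  1-simplices (30): ab, ad, ae, af, ag, ai, bc, bd, be, bh, bi, bj, cd, ce, cf, ch, cj, df, dg, dj, ef, eg, ej, fg, fi, gi, gj, hi, hj, ij
  2-simplices (20): abe, abi, adf, adg, aeg, afi, bcd, bch, bdj, bej, bhi, cdf, cef, cej, chj, dgj, efg, fgi, gij, hij

giving chain groups C_0 ≅ Z^10, C_1 ≅ Z^30, C_2 ≅ Z^20.

Boundary ∂_1: C_1 → C_0 maps an edge to its endpoints' difference, ∂[p,q] = q − p. For instance
  ∂bd = d − b.
The 10×30 boundary matrix has rank 9 and Smith normal form diag(1,1,1,1,1,1,1,1,1).

Boundary ∂_2: C_2 → C_1 acts by ∂[p,q,r] = [q,r] − [p,r] + [p,q]. For instance
  ∂chj = hj − cj + ch,
  ∂cej = ej − cj + ce.
This gives a 30×20 integer matrix of rank 20; reducing to Smith normal form yields diagonal entries (1,1,1,1,1,1,1,1,1,1,1,1,1,1,1,1,1,1,1,2).

Computing H_k = (kernel of ∂_k) / (image of ∂_{k+1}):

  H_1: rank ker ∂_1 − rank ∂_2 = (30 − 9) − 20 = 1, and ∂_2 has invariant factor 2 > 1, so H_1 = Z ⊕ Z/2Z.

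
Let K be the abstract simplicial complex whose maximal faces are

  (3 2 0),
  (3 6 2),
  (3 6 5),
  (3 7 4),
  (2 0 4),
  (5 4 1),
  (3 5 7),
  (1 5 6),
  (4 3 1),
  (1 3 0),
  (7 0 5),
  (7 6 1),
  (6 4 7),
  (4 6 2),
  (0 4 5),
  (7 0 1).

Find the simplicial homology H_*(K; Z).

H_0 = Z,  H_1 = Z^2,  H_2 = Z.

Take the total order 0 < 1 < 2 < 3 < 4 < 5 < 6 < 7 on the vertex set. Then K (dimension 2) consists of the simplices:

  0-simplices (8): [0], [1], [2], [3], [4], [5], [6], [7]
  1-simplices (24): (24 of them)
  2-simplices (16): [0,1,3], [0,1,7], [0,2,3], [0,2,4], [0,4,5], [0,5,7], [1,3,4], [1,4,5], [1,5,6], [1,6,7], [2,3,6], [2,4,6], [3,4,7], [3,5,6], [3,5,7], [4,6,7]

so the chain groups are C_0 ≅ Z^8, C_1 ≅ Z^24, C_2 ≅ Z^16.

The boundary map ∂_1: C_1 → C_0 is given by ∂[p,q] = [q] − [p].
The 8×24 boundary matrix has rank 7 and Smith normal form diag(1,1,1,1,1,1,1).

∂_2: C_2 → C_1 maps a triangle to the signed sum of its edges. For instance
  ∂[1,6,7] = [6,7] − [1,7] + [1,6],
  ∂[0,1,7] = [1,7] − [0,7] + [0,1].
The resulting 24×16 matrix has rank 15, and its Smith normal form has invariant factors (1,1,1,1,1,1,1,1,1,1,1,1,1,1,1).

Now H_k = ker ∂_k / im ∂_{k+1}, so:

  H_0: rank C_0 − rank ∂_1 = 8 − 7 = 1, and the invariant factors of ∂_1 are all 1, so H_0 = Z.
  H_1: rank ker ∂_1 − rank ∂_2 = (24 − 7) − 15 = 2, and the invariant factors of ∂_2 are all 1, so H_1 = Z^2.
  H_2: rank ker ∂_2 − rank ∂_3 = (16 − 15) − 0 = 1, and there is no ∂_3, so H_2 = Z.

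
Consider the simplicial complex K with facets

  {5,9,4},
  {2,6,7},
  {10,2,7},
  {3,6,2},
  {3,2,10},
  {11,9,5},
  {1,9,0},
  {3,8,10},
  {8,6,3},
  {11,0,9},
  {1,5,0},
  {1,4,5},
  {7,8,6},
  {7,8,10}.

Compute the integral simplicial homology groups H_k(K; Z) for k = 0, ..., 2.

Order the vertices as 0 < 1 < 2 < 3 < 4 < 5 < 6 < 7 < 8 < 9 < 10 < 11. Listing each simplex with vertices in this order, K has dimension 2 with simplices:

  0-simplices (12): [0], [1], [2], [3], [4], [5], [6], [7], [8], [9], [10], [11]
  1-simplices (24): (24 of them)
  2-simplices (14): [0,1,5], [0,1,9], [0,9,11], [1,4,5], [2,3,6], [2,3,10], [2,6,7], [2,7,10], [3,6,8], [3,8,10], [4,5,9], [5,9,11], [6,7,8], [7,8,10]

giving chain groups C_0 ≅ Z^12, C_1 ≅ Z^24, C_2 ≅ Z^14.

∂_1: C_1 → C_0 maps an edge to its endpoints' difference, ∂[p,q] = q − p. For instance
  ∂[0,5] = [5] − [0].
This gives a 12×24 integer matrix of rank 10; reducing to Smith normal form yields diagonal entries (1,1,1,1,1,1,1,1,1,1).

Boundary ∂_2: C_2 → C_1 sends each 2-simplex [p,q,r] to [q,r] − [p,r] + [p,q]. For instance
  ∂[0,1,9] = [1,9] − [0,9] + [0,1],
  ∂[4,5,9] = [5,9] − [4,9] + [4,5].
The resulting 24×14 matrix has rank 13, and its Smith normal form has invariant factors (1,1,1,1,1,1,1,1,1,1,1,1,1).

From H_k ≅ ker(∂_k) / im(∂_{k+1}) we obtain:

  H_0: rank C_0 − rank ∂_1 = 12 − 10 = 2, and the invariant factors of ∂_1 are all 1, so H_0 ≅ Z^2.
  H_1: rank ker ∂_1 − rank ∂_2 = (24 − 10) − 13 = 1, and the invariant factors of ∂_2 are all 1, so H_1 ≅ Z.
  H_2: rank ker ∂_2 − rank ∂_3 = (14 − 13) − 0 = 1, and there is no ∂_3, so H_2 ≅ Z.

(K is a triangulation of the disjoint union of the cylinder S^1 x I and the 2-sphere S^2.)

H_0 = Z^2,  H_1 = Z,  H_2 = Z.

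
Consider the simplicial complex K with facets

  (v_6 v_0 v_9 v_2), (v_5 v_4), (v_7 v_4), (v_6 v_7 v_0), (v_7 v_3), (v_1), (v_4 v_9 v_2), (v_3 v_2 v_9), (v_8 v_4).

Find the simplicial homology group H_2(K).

Order the vertices as v_0 < v_1 < v_2 < v_3 < v_4 < v_5 < v_6 < v_7 < v_8 < v_9. Listing each simplex with vertices in this order, K has dimension 3 with simplices:

  0-simplices (10): [v_0], [v_1], [v_2], [v_3], [v_4], [v_5], [v_6], [v_7], [v_8], [v_9]
  1-simplices (16): (16 of them)
  2-simplices (7): [v_0,v_2,v_6], [v_0,v_2,v_9], [v_0,v_6,v_7], [v_0,v_6,v_9], [v_2,v_3,v_9], [v_2,v_4,v_9], [v_2,v_6,v_9]
  3-simplices (1): [v_0,v_2,v_6,v_9]

Hence C_0 ≅ Z^10, C_1 ≅ Z^16, C_2 ≅ Z^7, C_3 ≅ Z^1.

The boundary map ∂_1: C_1 → C_0 sends each edge [p,q] (with p < q) to q − p.
The resulting 10×16 matrix has rank 8, and its Smith normal form has invariant factors (1,1,1,1,1,1,1,1).

The boundary map ∂_2: C_2 → C_1 acts by ∂[p,q,r] = [q,r] − [p,r] + [p,q]. For instance
  ∂[v_2,v_3,v_9] = [v_3,v_9] − [v_2,v_9] + [v_2,v_3],
  ∂[v_0,v_6,v_7] = [v_6,v_7] − [v_0,v_7] + [v_0,v_6].
The resulting 16×7 matrix has rank 6, and its Smith normal form has invariant factors (1,1,1,1,1,1).

The boundary map ∂_3: C_3 → C_2 sends each 3-simplex σ to the alternating sum Σ_i (−1)^i (σ with its i-th vertex removed). For instance
  ∂[v_0,v_2,v_6,v_9] = [v_2,v_6,v_9] − [v_0,v_6,v_9] + [v_0,v_2,v_9] − [v_0,v_2,v_6].
This gives a 7×1 integer matrix of rank 1; reducing to Smith normal form yields diagonal entries (1).

Reading off H_k = ker ∂_k / im ∂_{k+1}:

  H_2: rank ker ∂_2 − rank ∂_3 = (7 − 6) − 1 = 0, and the invariant factors of ∂_3 are all 1, so H_2 ≅ 0.

H_2 = 0.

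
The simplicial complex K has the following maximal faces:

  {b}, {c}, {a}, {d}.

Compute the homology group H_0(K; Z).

H_0 = Z^4.

We work with the vertex ordering a < b < c < d. The simplices of K, each written with vertices in increasing order, are:

  0-simplices (4): a, b, c, d

Hence C_0 ≅ Z^4.

Computing H_k = (kernel of ∂_k) / (image of ∂_{k+1}):

  H_0: rank C_0 − rank ∂_1 = 4 − 0 = 4, and there is no ∂_1, so H_0 ≅ Z^4.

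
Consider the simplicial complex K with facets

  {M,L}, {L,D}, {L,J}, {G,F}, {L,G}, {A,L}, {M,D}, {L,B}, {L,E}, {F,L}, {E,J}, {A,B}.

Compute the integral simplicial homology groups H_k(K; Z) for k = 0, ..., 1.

H_0 ≅ Z,  H_1 ≅ Z^4.

K has 9 vertices, 12 edges.
rank ∂_0 = 0, rank ∂_1 = 8 ⇒ b_0 = 9 − 0 − 8 = 1; all invariant factors of ∂_1 are 1 so no torsion. So H_0 = Z.
rank ∂_1 = 8, rank ∂_2 = 0 ⇒ b_1 = 12 − 8 − 0 = 4. So H_1 = Z^4.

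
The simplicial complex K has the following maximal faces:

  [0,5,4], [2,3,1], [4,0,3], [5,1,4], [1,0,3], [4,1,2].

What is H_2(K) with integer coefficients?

We work with the vertex ordering 0 < 1 < 2 < 3 < 4 < 5. The simplices of K, each written with vertices in increasing order, are:

  0-simplices (6): [0], [1], [2], [3], [4], [5]
  1-simplices (12): [0,1], [0,3], [0,4], [0,5], [1,2], [1,3], [1,4], [1,5], [2,3], [2,4], [3,4], [4,5]
  2-simplices (6): [0,1,3], [0,3,4], [0,4,5], [1,2,3], [1,2,4], [1,4,5]

so the chain groups are C_0 ≅ Z^6, C_1 ≅ Z^12, C_2 ≅ Z^6.

The boundary map ∂_1: C_1 → C_0 maps an edge to its endpoints' difference, ∂[p,q] = q − p.
This gives a 6×12 integer matrix of rank 5; reducing to Smith normal form yields diagonal entries (1,1,1,1,1).

∂_2: C_2 → C_1 sends each 2-simplex [p,q,r] to [q,r] − [p,r] + [p,q]. For instance
  ∂[1,2,3] = [2,3] − [1,3] + [1,2],
  ∂[0,3,4] = [3,4] − [0,4] + [0,3].
The resulting 12×6 matrix has rank 6, and its Smith normal form has invariant factors (1,1,1,1,1,1).

From H_k ≅ ker(∂_k) / im(∂_{k+1}) we obtain:

  H_2: rank ker ∂_2 − rank ∂_3 = (6 − 6) − 0 = 0, and there is no ∂_3, so H_2 ≅ 0.

H_2 ≅ 0.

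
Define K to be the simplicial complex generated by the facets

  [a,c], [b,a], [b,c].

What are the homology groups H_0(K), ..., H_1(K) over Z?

H_0 = Z,  H_1 = Z.

K has 3 vertices, 3 edges.
rank ∂_0 = 0, rank ∂_1 = 2 ⇒ b_0 = 3 − 0 − 2 = 1; all invariant factors of ∂_1 are 1 so no torsion. So H_0 ≅ Z.
rank ∂_1 = 2, rank ∂_2 = 0 ⇒ b_1 = 3 − 2 − 0 = 1. So H_1 ≅ Z.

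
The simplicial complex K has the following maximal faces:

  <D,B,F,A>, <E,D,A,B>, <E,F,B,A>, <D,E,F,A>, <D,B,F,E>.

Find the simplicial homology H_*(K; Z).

H_0 ≅ Z,  H_1 = 0,  H_2 = 0,  H_3 ≅ Z.

We work with the vertex ordering A < B < D < E < F. The simplices of K, each written with vertices in increasing order, are:

  0-simplices (5): A, B, D, E, F
  1-simplices (10): AB, AD, AE, AF, BD, BE, BF, DE, DF, EF
  2-simplices (10): ABD, ABE, ABF, ADE, ADF, AEF, BDE, BDF, BEF, DEF
  3-simplices (5): ABDE, ABDF, ABEF, ADEF, BDEF

so the chain groups are C_0 ≅ Z^5, C_1 ≅ Z^10, C_2 ≅ Z^10, C_3 ≅ Z^5.

The boundary map ∂_1: C_1 → C_0 maps an edge to its endpoints' difference, ∂[p,q] = q − p.
The 5×10 boundary matrix has rank 4 and Smith normal form diag(1,1,1,1).

The boundary map ∂_2: C_2 → C_1 maps a triangle to the signed sum of its edges. For instance
  ∂ABE = BE − AE + AB,
  ∂BDF = DF − BF + BD.
As a 10×10 matrix over Z this has rank 6, with invariant factors (1,1,1,1,1,1).

The boundary map ∂_3: C_3 → C_2 sends each 3-simplex σ to the alternating sum Σ_i (−1)^i (σ with its i-th vertex removed). For instance
  ∂ABDF = BDF − ADF + ABF − ABD,
  ∂ABEF = BEF − AEF + ABF − ABE.
As a 10×5 matrix over Z this has rank 4, with invariant factors (1,1,1,1).

Computing H_k = (kernel of ∂_k) / (image of ∂_{k+1}):

  H_0: rank C_0 − rank ∂_1 = 5 − 4 = 1, and the invariant factors of ∂_1 are all 1, so H_0 ≅ Z.
  H_1: rank ker ∂_1 − rank ∂_2 = (10 − 4) − 6 = 0, and the invariant factors of ∂_2 are all 1, so H_1 ≅ 0.
  H_2: rank ker ∂_2 − rank ∂_3 = (10 − 6) − 4 = 0, and the invariant factors of ∂_3 are all 1, so H_2 ≅ 0.
  H_3: rank ker ∂_3 − rank ∂_4 = (5 − 4) − 0 = 1, and there is no ∂_4, so H_3 ≅ Z.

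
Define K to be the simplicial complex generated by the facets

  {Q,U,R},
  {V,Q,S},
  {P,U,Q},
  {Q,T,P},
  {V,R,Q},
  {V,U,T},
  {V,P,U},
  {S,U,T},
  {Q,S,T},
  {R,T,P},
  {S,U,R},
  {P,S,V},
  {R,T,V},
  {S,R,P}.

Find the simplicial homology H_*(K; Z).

H_0 = Z,  H_1 = Z^2,  H_2 = Z.

Fix the vertex order P < Q < R < S < T < U < V and write every simplex with vertices in increasing order. Then dim K = 2 and the simplices of K are:

  0-simplices (7): P, Q, R, S, T, U, V
  1-simplices (21): PQ, PR, PS, PT, PU, PV, QR, QS, QT, QU, QV, RS, RT, RU, RV, ST, SU, SV, TU, TV, UV
  2-simplices (14): PQT, PQU, PRS, PRT, PSV, PUV, QRU, QRV, QST, QSV, RSU, RTV, STU, TUV

Hence C_0 ≅ Z^7, C_1 ≅ Z^21, C_2 ≅ Z^14.

Boundary ∂_1: C_1 → C_0 is given by ∂[p,q] = [q] − [p].
The resulting 7×21 matrix has rank 6, and its Smith normal form has invariant factors (1,1,1,1,1,1).

Boundary ∂_2: C_2 → C_1 maps a triangle to the signed sum of its edges. For instance
  ∂RTV = TV − RV + RT,
  ∂PSV = SV − PV + PS.
This gives a 21×14 integer matrix of rank 13; reducing to Smith normal form yields diagonal entries (1,1,1,1,1,1,1,1,1,1,1,1,1).

From H_k ≅ ker(∂_k) / im(∂_{k+1}) we obtain:

  H_0: rank C_0 − rank ∂_1 = 7 − 6 = 1, and the invariant factors of ∂_1 are all 1, so H_0 = Z.
  H_1: rank ker ∂_1 − rank ∂_2 = (21 − 6) − 13 = 2, and the invariant factors of ∂_2 are all 1, so H_1 = Z^2.
  H_2: rank ker ∂_2 − rank ∂_3 = (14 − 13) − 0 = 1, and there is no ∂_3, so H_2 = Z.

As a check, the Euler characteristic is 7 − 21 + 14 = 0, which agrees with 1 − 2 + 1 = 0.
(K is a triangulation of the torus T^2.)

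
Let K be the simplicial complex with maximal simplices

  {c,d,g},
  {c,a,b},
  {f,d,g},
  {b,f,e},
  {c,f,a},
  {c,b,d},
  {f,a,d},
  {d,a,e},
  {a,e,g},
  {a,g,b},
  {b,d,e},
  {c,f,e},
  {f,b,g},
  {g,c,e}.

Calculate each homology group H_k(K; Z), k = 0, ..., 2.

H_0 = Z,  H_1 = Z^2,  H_2 = Z.

Fix the vertex order a < b < c < d < e < f < g and write every simplex with vertices in increasing order. Then dim K = 2 and the simplices of K are:

  0-simplices (7): a, b, c, d, e, f, g
  1-simplices (21): ab, ac, ad, ae, af, ag, bc, bd, be, bf, bg, cd, ce, cf, cg, de, df, dg, ef, eg, fg
  2-simplices (14): abc, abg, acf, ade, adf, aeg, bcd, bde, bef, bfg, cdg, cef, ceg, dfg

so the chain groups are C_0 ≅ Z^7, C_1 ≅ Z^21, C_2 ≅ Z^14.

The boundary map ∂_1: C_1 → C_0 sends each edge [p,q] (with p < q) to q − p.
The 7×21 boundary matrix has rank 6 and Smith normal form diag(1,1,1,1,1,1).

∂_2: C_2 → C_1 sends each 2-simplex [p,q,r] to [q,r] − [p,r] + [p,q]. For instance
  ∂abg = bg − ag + ab,
  ∂aeg = eg − ag + ae.
The 21×14 boundary matrix has rank 13 and Smith normal form diag(1,1,1,1,1,1,1,1,1,1,1,1,1).

Computing H_k = (kernel of ∂_k) / (image of ∂_{k+1}):

  H_0: rank C_0 − rank ∂_1 = 7 − 6 = 1, and the invariant factors of ∂_1 are all 1, so H_0 = Z.
  H_1: rank ker ∂_1 − rank ∂_2 = (21 − 6) − 13 = 2, and the invariant factors of ∂_2 are all 1, so H_1 = Z^2.
  H_2: rank ker ∂_2 − rank ∂_3 = (14 − 13) − 0 = 1, and there is no ∂_3, so H_2 = Z.

As a check, the Euler characteristic is 7 − 21 + 14 = 0, which agrees with 1 − 2 + 1 = 0.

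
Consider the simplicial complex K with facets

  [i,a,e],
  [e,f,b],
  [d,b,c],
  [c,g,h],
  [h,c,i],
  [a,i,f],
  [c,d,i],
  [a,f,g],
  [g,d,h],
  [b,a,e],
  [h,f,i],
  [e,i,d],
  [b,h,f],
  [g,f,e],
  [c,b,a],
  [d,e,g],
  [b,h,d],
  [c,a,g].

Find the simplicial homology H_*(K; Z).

Order the vertices as a < b < c < d < e < f < g < h < i. Listing each simplex with vertices in this order, K has dimension 2 with simplices:

  0-simplices (9): a, b, c, d, e, f, g, h, i
  1-simplices (27): ab, ac, ae, af, ag, ai, bc, bd, be, bf, bh, cd, cg, ch, ci, de, dg, dh, di, ef, eg, ei, fg, fh, fi, gh, hi
  2-simplices (18): abc, abe, acg, aei, afg, afi, bcd, bdh, bef, bfh, cdi, cgh, chi, deg, dei, dgh, efg, fhi

so the chain groups are C_0 ≅ Z^9, C_1 ≅ Z^27, C_2 ≅ Z^18.

Boundary ∂_1: C_1 → C_0 sends each edge [p,q] (with p < q) to q − p.
The resulting 9×27 matrix has rank 8, and its Smith normal form has invariant factors (1,1,1,1,1,1,1,1).

The boundary map ∂_2: C_2 → C_1 maps a triangle to the signed sum of its edges. For instance
  ∂aei = ei − ai + ae,
  ∂bdh = dh − bh + bd.
The resulting 27×18 matrix has rank 18, and its Smith normal form has invariant factors (1,1,1,1,1,1,1,1,1,1,1,1,1,1,1,1,1,2).

Reading off H_k = ker ∂_k / im ∂_{k+1}:

  H_0: rank C_0 − rank ∂_1 = 9 − 8 = 1, and the invariant factors of ∂_1 are all 1, so H_0 ≅ Z.
  H_1: rank ker ∂_1 − rank ∂_2 = (27 − 8) − 18 = 1, and ∂_2 has invariant factor 2 > 1, so H_1 ≅ Z ⊕ Z/2.
  H_2: rank ker ∂_2 − rank ∂_3 = (18 − 18) − 0 = 0, and there is no ∂_3, so H_2 ≅ 0.

As a check, the Euler characteristic is 9 − 27 + 18 = 0, which agrees with 1 − 1 + 0 = 0.

H_0 = Z,  H_1 = Z ⊕ Z/2,  H_2 = 0.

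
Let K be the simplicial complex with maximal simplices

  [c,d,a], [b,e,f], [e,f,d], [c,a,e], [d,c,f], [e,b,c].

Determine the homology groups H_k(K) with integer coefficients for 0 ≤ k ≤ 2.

We work with the vertex ordering a < b < c < d < e < f. The simplices of K, each written with vertices in increasing order, are:

  0-simplices (6): a, b, c, d, e, f
  1-simplices (12): ac, ad, ae, bc, be, bf, cd, ce, cf, de, df, ef
  2-simplices (6): acd, ace, bce, bef, cdf, def

Hence C_0 ≅ Z^6, C_1 ≅ Z^12, C_2 ≅ Z^6.

∂_1: C_1 → C_0 maps an edge to its endpoints' difference, ∂[p,q] = q − p. For instance
  ∂de = e − d.
The 6×12 boundary matrix has rank 5 and Smith normal form diag(1,1,1,1,1).

The boundary map ∂_2: C_2 → C_1 maps a triangle to the signed sum of its edges. For instance
  ∂ace = ce − ae + ac,
  ∂cdf = df − cf + cd.
As a 12×6 matrix over Z this has rank 6, with invariant factors (1,1,1,1,1,1).

Computing H_k = (kernel of ∂_k) / (image of ∂_{k+1}):

  H_0: rank C_0 − rank ∂_1 = 6 − 5 = 1, and the invariant factors of ∂_1 are all 1, so H_0 ≅ Z.
  H_1: rank ker ∂_1 − rank ∂_2 = (12 − 5) − 6 = 1, and the invariant factors of ∂_2 are all 1, so H_1 ≅ Z.
  H_2: rank ker ∂_2 − rank ∂_3 = (6 − 6) − 0 = 0, and there is no ∂_3, so H_2 ≅ 0.

As a check, the Euler characteristic is 6 − 12 + 6 = 0, which agrees with 1 − 1 + 0 = 0.

H_0 ≅ Z,  H_1 ≅ Z,  H_2 = 0.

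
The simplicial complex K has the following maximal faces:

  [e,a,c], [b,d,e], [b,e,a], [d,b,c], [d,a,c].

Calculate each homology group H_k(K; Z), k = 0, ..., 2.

H_0 ≅ Z,  H_1 ≅ Z,  H_2 = 0.

Take the total order a < b < c < d < e on the vertex set. Then K (dimension 2) consists of the simplices:

  0-simplices (5): a, b, c, d, e
  1-simplices (10): ab, ac, ad, ae, bc, bd, be, cd, ce, de
  2-simplices (5): abe, acd, ace, bcd, bde

so the chain groups are C_0 ≅ Z^5, C_1 ≅ Z^10, C_2 ≅ Z^5.

The boundary map ∂_1: C_1 → C_0 sends each edge [p,q] (with p < q) to q − p. For instance
  ∂cd = d − c.
This gives a 5×10 integer matrix of rank 4; reducing to Smith normal form yields diagonal entries (1,1,1,1).

∂_2: C_2 → C_1 maps a triangle to the signed sum of its edges. For instance
  ∂bcd = cd − bd + bc,
  ∂bde = de − be + bd.
As a 10×5 matrix over Z this has rank 5, with invariant factors (1,1,1,1,1).

Now H_k = ker ∂_k / im ∂_{k+1}, so:

  H_0: rank C_0 − rank ∂_1 = 5 − 4 = 1, and the invariant factors of ∂_1 are all 1, so H_0 = Z.
  H_1: rank ker ∂_1 − rank ∂_2 = (10 − 4) − 5 = 1, and the invariant factors of ∂_2 are all 1, so H_1 = Z.
  H_2: rank ker ∂_2 − rank ∂_3 = (5 − 5) − 0 = 0, and there is no ∂_3, so H_2 = 0.

(K is a triangulation of the Möbius band.)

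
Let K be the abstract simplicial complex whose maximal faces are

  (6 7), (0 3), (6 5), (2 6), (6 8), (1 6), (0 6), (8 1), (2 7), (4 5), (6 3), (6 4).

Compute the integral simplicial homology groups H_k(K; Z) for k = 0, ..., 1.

H_0 ≅ Z,  H_1 ≅ Z^4.

K has 9 vertices, 12 edges.
rank ∂_0 = 0, rank ∂_1 = 8 ⇒ b_0 = 9 − 0 − 8 = 1; all invariant factors of ∂_1 are 1 so no torsion. So H_0 ≅ Z.
rank ∂_1 = 8, rank ∂_2 = 0 ⇒ b_1 = 12 − 8 − 0 = 4. So H_1 ≅ Z^4.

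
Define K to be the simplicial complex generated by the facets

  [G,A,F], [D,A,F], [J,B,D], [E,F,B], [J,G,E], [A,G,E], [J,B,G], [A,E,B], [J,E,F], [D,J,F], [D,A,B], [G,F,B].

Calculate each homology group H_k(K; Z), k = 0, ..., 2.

H_0 = Z,  H_1 = Z/2,  H_2 = 0.

We work with the vertex ordering A < B < D < E < F < G < J. The simplices of K, each written with vertices in increasing order, are:

  0-simplices (7): A, B, D, E, F, G, J
  1-simplices (18): AB, AD, AE, AF, AG, BD, BE, BF, BG, BJ, DF, DJ, EF, EG, EJ, FG, FJ, GJ
  2-simplices (12): ABD, ABE, ADF, AEG, AFG, BDJ, BEF, BFG, BGJ, DFJ, EFJ, EGJ

so the chain groups are C_0 ≅ Z^7, C_1 ≅ Z^18, C_2 ≅ Z^12.

Boundary ∂_1: C_1 → C_0 is given by ∂[p,q] = [q] − [p]. For instance
  ∂EF = F − E.
As a 7×18 matrix over Z this has rank 6, with invariant factors (1,1,1,1,1,1).

The boundary map ∂_2: C_2 → C_1 sends each 2-simplex [p,q,r] to [q,r] − [p,r] + [p,q]. For instance
  ∂BGJ = GJ − BJ + BG,
  ∂ABE = BE − AE + AB.
As a 18×12 matrix over Z this has rank 12, with invariant factors (1,1,1,1,1,1,1,1,1,1,1,2).

Computing H_k = (kernel of ∂_k) / (image of ∂_{k+1}):

  H_0: rank C_0 − rank ∂_1 = 7 − 6 = 1, and the invariant factors of ∂_1 are all 1, so H_0 = Z.
  H_1: rank ker ∂_1 − rank ∂_2 = (18 − 6) − 12 = 0, and ∂_2 has invariant factor 2 > 1, so H_1 = Z/2.
  H_2: rank ker ∂_2 − rank ∂_3 = (12 − 12) − 0 = 0, and there is no ∂_3, so H_2 = 0.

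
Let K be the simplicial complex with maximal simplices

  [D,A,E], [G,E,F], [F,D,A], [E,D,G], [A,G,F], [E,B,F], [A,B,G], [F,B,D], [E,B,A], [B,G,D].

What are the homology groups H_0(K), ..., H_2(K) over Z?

Take the total order A < B < D < E < F < G on the vertex set. Then K (dimension 2) consists of the simplices:

  0-simplices (6): A, B, D, E, F, G
  1-simplices (15): AB, AD, AE, AF, AG, BD, BE, BF, BG, DE, DF, DG, EF, EG, FG
  2-simplices (10): ABE, ABG, ADE, ADF, AFG, BDF, BDG, BEF, DEG, EFG

Hence C_0 ≅ Z^6, C_1 ≅ Z^15, C_2 ≅ Z^10.

Boundary ∂_1: C_1 → C_0 maps an edge to its endpoints' difference, ∂[p,q] = q − p. For instance
  ∂AE = E − A.
The resulting 6×15 matrix has rank 5, and its Smith normal form has invariant factors (1,1,1,1,1).

The boundary map ∂_2: C_2 → C_1 acts by ∂[p,q,r] = [q,r] − [p,r] + [p,q]. For instance
  ∂BDF = DF − BF + BD,
  ∂DEG = EG − DG + DE.
The resulting 15×10 matrix has rank 10, and its Smith normal form has invariant factors (1,1,1,1,1,1,1,1,1,2).

Computing H_k = (kernel of ∂_k) / (image of ∂_{k+1}):

  H_0: rank C_0 − rank ∂_1 = 6 − 5 = 1, and the invariant factors of ∂_1 are all 1, so H_0 ≅ Z.
  H_1: rank ker ∂_1 − rank ∂_2 = (15 − 5) − 10 = 0, and ∂_2 has invariant factor 2 > 1, so H_1 ≅ Z_2.
  H_2: rank ker ∂_2 − rank ∂_3 = (10 − 10) − 0 = 0, and there is no ∂_3, so H_2 ≅ 0.

H_0 ≅ Z,  H_1 ≅ Z_2,  H_2 = 0.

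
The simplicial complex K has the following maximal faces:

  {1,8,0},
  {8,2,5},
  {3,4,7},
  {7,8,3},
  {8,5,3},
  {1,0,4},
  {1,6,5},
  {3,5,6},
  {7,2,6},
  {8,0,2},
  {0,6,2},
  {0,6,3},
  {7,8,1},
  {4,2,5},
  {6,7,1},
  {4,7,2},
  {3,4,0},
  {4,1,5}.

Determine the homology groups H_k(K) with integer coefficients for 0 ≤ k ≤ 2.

H_0 = Z,  H_1 = Z^2,  H_2 = Z.

Fix the vertex order 0 < 1 < 2 < 3 < 4 < 5 < 6 < 7 < 8 and write every simplex with vertices in increasing order. Then dim K = 2 and the simplices of K are:

  0-simplices (9): [0], [1], [2], [3], [4], [5], [6], [7], [8]
  1-simplices (27): (27 of them)
  2-simplices (18): [0,1,4], [0,1,8], [0,2,6], [0,2,8], [0,3,4], [0,3,6], [1,4,5], [1,5,6], [1,6,7], [1,7,8], [2,4,5], [2,4,7], [2,5,8], [2,6,7], [3,4,7], [3,5,6], [3,5,8], [3,7,8]

so the chain groups are C_0 ≅ Z^9, C_1 ≅ Z^27, C_2 ≅ Z^18.

Boundary ∂_1: C_1 → C_0 maps an edge to its endpoints' difference, ∂[p,q] = q − p. For instance
  ∂[7,8] = [8] − [7].
This gives a 9×27 integer matrix of rank 8; reducing to Smith normal form yields diagonal entries (1,1,1,1,1,1,1,1).

Boundary ∂_2: C_2 → C_1 acts by ∂[p,q,r] = [q,r] − [p,r] + [p,q]. For instance
  ∂[1,6,7] = [6,7] − [1,7] + [1,6],
  ∂[0,1,4] = [1,4] − [0,4] + [0,1].
The 27×18 boundary matrix has rank 17 and Smith normal form diag(1,1,1,1,1,1,1,1,1,1,1,1,1,1,1,1,1).

Computing H_k = (kernel of ∂_k) / (image of ∂_{k+1}):

  H_0: rank C_0 − rank ∂_1 = 9 − 8 = 1, and the invariant factors of ∂_1 are all 1, so H_0 ≅ Z.
  H_1: rank ker ∂_1 − rank ∂_2 = (27 − 8) − 17 = 2, and the invariant factors of ∂_2 are all 1, so H_1 ≅ Z^2.
  H_2: rank ker ∂_2 − rank ∂_3 = (18 − 17) − 0 = 1, and there is no ∂_3, so H_2 ≅ Z.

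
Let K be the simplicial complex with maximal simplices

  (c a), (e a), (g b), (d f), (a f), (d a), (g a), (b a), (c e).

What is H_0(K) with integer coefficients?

H_0 = Z.

Fix the vertex order a < b < c < d < e < f < g and write every simplex with vertices in increasing order. Then dim K = 1 and the simplices of K are:

  0-simplices (7): a, b, c, d, e, f, g
  1-simplices (9): ab, ac, ad, ae, af, ag, bg, ce, df

so the chain groups are C_0 ≅ Z^7, C_1 ≅ Z^9.

∂_1: C_1 → C_0 sends each edge [p,q] (with p < q) to q − p. For instance
  ∂bg = g − b.
As a 7×9 matrix over Z this has rank 6, with invariant factors (1,1,1,1,1,1).

From H_k ≅ ker(∂_k) / im(∂_{k+1}) we obtain:

  H_0: rank C_0 − rank ∂_1 = 7 − 6 = 1, and the invariant factors of ∂_1 are all 1, so H_0 ≅ Z.

(K is a triangulation of a wedge of 3 circles.)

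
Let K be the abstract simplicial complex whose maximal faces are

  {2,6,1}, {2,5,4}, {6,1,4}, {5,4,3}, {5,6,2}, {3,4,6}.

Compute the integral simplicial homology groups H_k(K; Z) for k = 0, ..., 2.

H_0 ≅ Z,  H_1 ≅ Z,  H_2 = 0.

Take the total order 1 < 2 < 3 < 4 < 5 < 6 on the vertex set. Then K (dimension 2) consists of the simplices:

  0-simplices (6): [1], [2], [3], [4], [5], [6]
  1-simplices (12): [1,2], [1,4], [1,6], [2,4], [2,5], [2,6], [3,4], [3,5], [3,6], [4,5], [4,6], [5,6]
  2-simplices (6): [1,2,6], [1,4,6], [2,4,5], [2,5,6], [3,4,5], [3,4,6]

so the chain groups are C_0 ≅ Z^6, C_1 ≅ Z^12, C_2 ≅ Z^6.

The boundary map ∂_1: C_1 → C_0 is given by ∂[p,q] = [q] − [p]. For instance
  ∂[4,5] = [5] − [4].
The 6×12 boundary matrix has rank 5 and Smith normal form diag(1,1,1,1,1).

The boundary map ∂_2: C_2 → C_1 sends each 2-simplex [p,q,r] to [q,r] − [p,r] + [p,q]. For instance
  ∂[3,4,5] = [4,5] − [3,5] + [3,4],
  ∂[1,2,6] = [2,6] − [1,6] + [1,2].
The resulting 12×6 matrix has rank 6, and its Smith normal form has invariant factors (1,1,1,1,1,1).

Now H_k = ker ∂_k / im ∂_{k+1}, so:

  H_0: rank C_0 − rank ∂_1 = 6 − 5 = 1, and the invariant factors of ∂_1 are all 1, so H_0 ≅ Z.
  H_1: rank ker ∂_1 − rank ∂_2 = (12 − 5) − 6 = 1, and the invariant factors of ∂_2 are all 1, so H_1 ≅ Z.
  H_2: rank ker ∂_2 − rank ∂_3 = (6 − 6) − 0 = 0, and there is no ∂_3, so H_2 ≅ 0.

As a check, the Euler characteristic is 6 − 12 + 6 = 0, which agrees with 1 − 1 + 0 = 0.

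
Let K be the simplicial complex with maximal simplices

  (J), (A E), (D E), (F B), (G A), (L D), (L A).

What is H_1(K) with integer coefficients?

H_1 ≅ Z.

Order the vertices as A < B < D < E < F < G < J < L. Listing each simplex with vertices in this order, K has dimension 1 with simplices:

  0-simplices (8): A, B, D, E, F, G, J, L
  1-simplices (6): AE, AG, AL, BF, DE, DL

giving chain groups C_0 ≅ Z^8, C_1 ≅ Z^6.

∂_1: C_1 → C_0 is given by ∂[p,q] = [q] − [p]. For instance
  ∂AL = L − A.
As a 8×6 matrix over Z this has rank 5, with invariant factors (1,1,1,1,1).

Computing H_k = (kernel of ∂_k) / (image of ∂_{k+1}):

  H_1: rank ker ∂_1 − rank ∂_2 = (6 − 5) − 0 = 1, and there is no ∂_2, so H_1 = Z.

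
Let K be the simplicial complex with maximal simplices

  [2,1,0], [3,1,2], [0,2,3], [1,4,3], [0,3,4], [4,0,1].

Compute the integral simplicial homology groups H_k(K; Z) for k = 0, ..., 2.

H_0 = Z,  H_1 = 0,  H_2 = Z.

Take the total order 0 < 1 < 2 < 3 < 4 on the vertex set. Then K (dimension 2) consists of the simplices:

  0-simplices (5): [0], [1], [2], [3], [4]
  1-simplices (9): [0,1], [0,2], [0,3], [0,4], [1,2], [1,3], [1,4], [2,3], [3,4]
  2-simplices (6): [0,1,2], [0,1,4], [0,2,3], [0,3,4], [1,2,3], [1,3,4]

giving chain groups C_0 ≅ Z^5, C_1 ≅ Z^9, C_2 ≅ Z^6.

Boundary ∂_1: C_1 → C_0 maps an edge to its endpoints' difference, ∂[p,q] = q − p.
The resulting 5×9 matrix has rank 4, and its Smith normal form has invariant factors (1,1,1,1).

∂_2: C_2 → C_1 acts by ∂[p,q,r] = [q,r] − [p,r] + [p,q]. For instance
  ∂[1,2,3] = [2,3] − [1,3] + [1,2],
  ∂[0,1,4] = [1,4] − [0,4] + [0,1].
The resulting 9×6 matrix has rank 5, and its Smith normal form has invariant factors (1,1,1,1,1).

From H_k ≅ ker(∂_k) / im(∂_{k+1}) we obtain:

  H_0: rank C_0 − rank ∂_1 = 5 − 4 = 1, and the invariant factors of ∂_1 are all 1, so H_0 ≅ Z.
  H_1: rank ker ∂_1 − rank ∂_2 = (9 − 4) − 5 = 0, and the invariant factors of ∂_2 are all 1, so H_1 ≅ 0.
  H_2: rank ker ∂_2 − rank ∂_3 = (6 − 5) − 0 = 1, and there is no ∂_3, so H_2 ≅ Z.

As a check, the Euler characteristic is 5 − 9 + 6 = 2, which agrees with 1 − 0 + 1 = 2.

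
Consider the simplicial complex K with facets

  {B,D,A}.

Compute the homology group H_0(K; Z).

H_0 = Z.

We work with the vertex ordering A < B < D. The simplices of K, each written with vertices in increasing order, are:

  0-simplices (3): A, B, D
  1-simplices (3): AB, AD, BD
  2-simplices (1): ABD

giving chain groups C_0 ≅ Z^3, C_1 ≅ Z^3, C_2 ≅ Z^1.

The boundary map ∂_1: C_1 → C_0 is given by ∂[p,q] = [q] − [p]. For instance
  ∂AB = B − A.
The resulting 3×3 matrix has rank 2, and its Smith normal form has invariant factors (1,1).

∂_2: C_2 → C_1 acts by ∂[p,q,r] = [q,r] − [p,r] + [p,q]. For instance
  ∂ABD = BD − AD + AB.
As a 3×1 matrix over Z this has rank 1, with invariant factors (1).

Now H_k = ker ∂_k / im ∂_{k+1}, so:

  H_0: rank C_0 − rank ∂_1 = 3 − 2 = 1, and the invariant factors of ∂_1 are all 1, so H_0 = Z.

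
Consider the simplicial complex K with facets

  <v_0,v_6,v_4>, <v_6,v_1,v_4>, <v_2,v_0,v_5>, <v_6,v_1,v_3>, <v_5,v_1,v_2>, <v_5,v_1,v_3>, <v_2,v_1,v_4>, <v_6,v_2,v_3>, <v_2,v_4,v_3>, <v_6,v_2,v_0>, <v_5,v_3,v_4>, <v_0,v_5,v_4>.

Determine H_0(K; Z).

We work with the vertex ordering v_0 < v_1 < v_2 < v_3 < v_4 < v_5 < v_6. The simplices of K, each written with vertices in increasing order, are:

  0-simplices (7): [v_0], [v_1], [v_2], [v_3], [v_4], [v_5], [v_6]
  1-simplices (18): (18 of them)
  2-simplices (12): (12 of them)

Hence C_0 ≅ Z^7, C_1 ≅ Z^18, C_2 ≅ Z^12.

The boundary map ∂_1: C_1 → C_0 is given by ∂[p,q] = [q] − [p]. For instance
  ∂[v_3,v_6] = [v_6] − [v_3].
This gives a 7×18 integer matrix of rank 6; reducing to Smith normal form yields diagonal entries (1,1,1,1,1,1).

Boundary ∂_2: C_2 → C_1 maps a triangle to the signed sum of its edges. For instance
  ∂[v_0,v_2,v_5] = [v_2,v_5] − [v_0,v_5] + [v_0,v_2],
  ∂[v_2,v_3,v_6] = [v_3,v_6] − [v_2,v_6] + [v_2,v_3].
The 18×12 boundary matrix has rank 12 and Smith normal form diag(1,1,1,1,1,1,1,1,1,1,1,2).

Reading off H_k = ker ∂_k / im ∂_{k+1}:

  H_0: rank C_0 − rank ∂_1 = 7 − 6 = 1, and the invariant factors of ∂_1 are all 1, so H_0 ≅ Z.

H_0 ≅ Z.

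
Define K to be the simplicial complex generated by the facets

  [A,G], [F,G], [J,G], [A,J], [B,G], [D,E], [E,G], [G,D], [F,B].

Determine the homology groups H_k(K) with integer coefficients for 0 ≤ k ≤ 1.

H_0 = Z,  H_1 = Z^3.

Order the vertices as A < B < D < E < F < G < J. Listing each simplex with vertices in this order, K has dimension 1 with simplices:

  0-simplices (7): A, B, D, E, F, G, J
  1-simplices (9): AG, AJ, BF, BG, DE, DG, EG, FG, GJ

Hence C_0 ≅ Z^7, C_1 ≅ Z^9.

The boundary map ∂_1: C_1 → C_0 sends each edge [p,q] (with p < q) to q − p. For instance
  ∂EG = G − E.
As a 7×9 matrix over Z this has rank 6, with invariant factors (1,1,1,1,1,1).

Reading off H_k = ker ∂_k / im ∂_{k+1}:

  H_0: rank C_0 − rank ∂_1 = 7 − 6 = 1, and the invariant factors of ∂_1 are all 1, so H_0 = Z.
  H_1: rank ker ∂_1 − rank ∂_2 = (9 − 6) − 0 = 3, and there is no ∂_2, so H_1 = Z^3.

As a check, the Euler characteristic is 7 − 9 = -2, which agrees with 1 − 3 = -2.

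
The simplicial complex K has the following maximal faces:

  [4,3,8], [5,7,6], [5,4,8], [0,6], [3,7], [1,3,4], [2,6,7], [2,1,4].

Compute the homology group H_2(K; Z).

Take the total order 0 < 1 < 2 < 3 < 4 < 5 < 6 < 7 < 8 on the vertex set. Then K (dimension 2) consists of the simplices:

  0-simplices (9): [0], [1], [2], [3], [4], [5], [6], [7], [8]
  1-simplices (16): [0,6], [1,2], [1,3], [1,4], [2,4], [2,6], [2,7], [3,4], [3,7], [3,8], [4,5], [4,8], [5,6], [5,7], [5,8], [6,7]
  2-simplices (6): [1,2,4], [1,3,4], [2,6,7], [3,4,8], [4,5,8], [5,6,7]

so the chain groups are C_0 ≅ Z^9, C_1 ≅ Z^16, C_2 ≅ Z^6.

The boundary map ∂_1: C_1 → C_0 is given by ∂[p,q] = [q] − [p].
The 9×16 boundary matrix has rank 8 and Smith normal form diag(1,1,1,1,1,1,1,1).

∂_2: C_2 → C_1 acts by ∂[p,q,r] = [q,r] − [p,r] + [p,q]. For instance
  ∂[3,4,8] = [4,8] − [3,8] + [3,4],
  ∂[1,2,4] = [2,4] − [1,4] + [1,2].
This gives a 16×6 integer matrix of rank 6; reducing to Smith normal form yields diagonal entries (1,1,1,1,1,1).

Reading off H_k = ker ∂_k / im ∂_{k+1}:

  H_2: rank ker ∂_2 − rank ∂_3 = (6 − 6) − 0 = 0, and there is no ∂_3, so H_2 ≅ 0.

H_2 = 0.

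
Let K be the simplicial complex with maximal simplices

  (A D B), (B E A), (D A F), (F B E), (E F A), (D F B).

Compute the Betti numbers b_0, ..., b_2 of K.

b_0 = 1, b_1 = 0, b_2 = 1.

We work with the vertex ordering A < B < D < E < F. The simplices of K, each written with vertices in increasing order, are:

  0-simplices (5): A, B, D, E, F
  1-simplices (9): AB, AD, AE, AF, BD, BE, BF, DF, EF
  2-simplices (6): ABD, ABE, ADF, AEF, BDF, BEF

giving chain groups C_0 ≅ Z^5, C_1 ≅ Z^9, C_2 ≅ Z^6.

The boundary map ∂_1: C_1 → C_0 sends each edge [p,q] (with p < q) to q − p. For instance
  ∂BD = D − B.
The resulting 5×9 matrix has rank 4, and its Smith normal form has invariant factors (1,1,1,1).

The boundary map ∂_2: C_2 → C_1 sends each 2-simplex [p,q,r] to [q,r] − [p,r] + [p,q]. For instance
  ∂BDF = DF − BF + BD,
  ∂ABE = BE − AE + AB.
The 9×6 boundary matrix has rank 5 and Smith normal form diag(1,1,1,1,1).

Computing H_k = (kernel of ∂_k) / (image of ∂_{k+1}):

  H_0: rank C_0 − rank ∂_1 = 5 − 4 = 1, and the invariant factors of ∂_1 are all 1, so H_0 ≅ Z.
  H_1: rank ker ∂_1 − rank ∂_2 = (9 − 4) − 5 = 0, and the invariant factors of ∂_2 are all 1, so H_1 ≅ 0.
  H_2: rank ker ∂_2 − rank ∂_3 = (6 − 5) − 0 = 1, and there is no ∂_3, so H_2 ≅ Z.

Hence the Betti numbers are b_0 = 1, b_1 = 0, b_2 = 1.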